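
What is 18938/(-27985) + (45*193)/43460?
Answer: -115999151/243245620 ≈ -0.47688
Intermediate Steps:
18938/(-27985) + (45*193)/43460 = 18938*(-1/27985) + 8685*(1/43460) = -18938/27985 + 1737/8692 = -115999151/243245620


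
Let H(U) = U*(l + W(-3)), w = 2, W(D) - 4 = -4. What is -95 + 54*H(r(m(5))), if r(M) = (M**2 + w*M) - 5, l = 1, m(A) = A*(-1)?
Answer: 445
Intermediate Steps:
m(A) = -A
W(D) = 0 (W(D) = 4 - 4 = 0)
r(M) = -5 + M**2 + 2*M (r(M) = (M**2 + 2*M) - 5 = -5 + M**2 + 2*M)
H(U) = U (H(U) = U*(1 + 0) = U*1 = U)
-95 + 54*H(r(m(5))) = -95 + 54*(-5 + (-1*5)**2 + 2*(-1*5)) = -95 + 54*(-5 + (-5)**2 + 2*(-5)) = -95 + 54*(-5 + 25 - 10) = -95 + 54*10 = -95 + 540 = 445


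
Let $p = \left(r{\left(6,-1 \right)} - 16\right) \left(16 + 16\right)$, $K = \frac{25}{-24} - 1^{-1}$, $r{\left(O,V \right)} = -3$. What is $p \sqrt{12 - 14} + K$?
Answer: $- \frac{49}{24} - 608 i \sqrt{2} \approx -2.0417 - 859.84 i$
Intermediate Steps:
$K = - \frac{49}{24}$ ($K = 25 \left(- \frac{1}{24}\right) - 1 = - \frac{25}{24} - 1 = - \frac{49}{24} \approx -2.0417$)
$p = -608$ ($p = \left(-3 - 16\right) \left(16 + 16\right) = \left(-19\right) 32 = -608$)
$p \sqrt{12 - 14} + K = - 608 \sqrt{12 - 14} - \frac{49}{24} = - 608 \sqrt{-2} - \frac{49}{24} = - 608 i \sqrt{2} - \frac{49}{24} = - \frac{49}{24} - 608 i \sqrt{2}$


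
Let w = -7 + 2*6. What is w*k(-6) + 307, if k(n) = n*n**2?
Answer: -773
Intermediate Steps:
w = 5 (w = -7 + 12 = 5)
k(n) = n**3
w*k(-6) + 307 = 5*(-6)**3 + 307 = 5*(-216) + 307 = -1080 + 307 = -773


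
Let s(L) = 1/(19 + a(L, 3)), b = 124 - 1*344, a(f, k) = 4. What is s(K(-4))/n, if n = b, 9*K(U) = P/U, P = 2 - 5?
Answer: -1/5060 ≈ -0.00019763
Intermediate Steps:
P = -3
K(U) = -1/(3*U) (K(U) = (-3/U)/9 = -1/(3*U))
b = -220 (b = 124 - 344 = -220)
n = -220
s(L) = 1/23 (s(L) = 1/(19 + 4) = 1/23)
s(K(-4))/n = (1/23)/(-220) = (1/23)*(-1/220) = -1/5060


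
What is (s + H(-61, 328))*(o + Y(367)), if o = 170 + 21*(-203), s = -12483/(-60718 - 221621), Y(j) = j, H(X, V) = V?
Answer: -12781515150/10457 ≈ -1.2223e+6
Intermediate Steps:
s = 1387/31371 (s = -12483/(-282339) = -12483*(-1/282339) = 1387/31371 ≈ 0.044213)
o = -4093 (o = 170 - 4263 = -4093)
(s + H(-61, 328))*(o + Y(367)) = (1387/31371 + 328)*(-4093 + 367) = (10291075/31371)*(-3726) = -12781515150/10457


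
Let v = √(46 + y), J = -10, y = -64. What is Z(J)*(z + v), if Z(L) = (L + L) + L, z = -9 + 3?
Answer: 180 - 90*I*√2 ≈ 180.0 - 127.28*I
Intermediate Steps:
z = -6
v = 3*I*√2 (v = √(46 - 64) = √(-18) = 3*I*√2 ≈ 4.2426*I)
Z(L) = 3*L (Z(L) = 2*L + L = 3*L)
Z(J)*(z + v) = (3*(-10))*(-6 + 3*I*√2) = -30*(-6 + 3*I*√2) = 180 - 90*I*√2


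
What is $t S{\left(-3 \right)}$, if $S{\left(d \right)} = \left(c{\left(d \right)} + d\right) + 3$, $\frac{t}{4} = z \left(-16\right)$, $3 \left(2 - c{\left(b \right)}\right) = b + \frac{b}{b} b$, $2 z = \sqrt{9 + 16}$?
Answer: $-640$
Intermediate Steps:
$z = \frac{5}{2}$ ($z = \frac{\sqrt{9 + 16}}{2} = \frac{\sqrt{25}}{2} = \frac{1}{2} \cdot 5 = \frac{5}{2} \approx 2.5$)
$c{\left(b \right)} = 2 - \frac{2 b}{3}$ ($c{\left(b \right)} = 2 - \frac{b + \frac{b}{b} b}{3} = 2 - \frac{b + 1 b}{3} = 2 - \frac{b + b}{3} = 2 - \frac{2 b}{3}$)
$t = -160$ ($t = 4 \cdot \frac{5}{2} \left(-16\right) = 4 \left(-40\right) = -160$)
$S{\left(d \right)} = 5 + \frac{d}{3}$ ($S{\left(d \right)} = \left(\left(2 - \frac{2 d}{3}\right) + d\right) + 3 = \left(2 + \frac{d}{3}\right) + 3 = 5 + \frac{d}{3}$)
$t S{\left(-3 \right)} = - 160 \left(5 + \frac{1}{3} \left(-3\right)\right) = - 160 \left(5 - 1\right) = \left(-160\right) 4 = -640$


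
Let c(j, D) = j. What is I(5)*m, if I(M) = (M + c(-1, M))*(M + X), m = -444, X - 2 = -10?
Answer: 5328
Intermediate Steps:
X = -8 (X = 2 - 10 = -8)
I(M) = (-1 + M)*(-8 + M) (I(M) = (M - 1)*(M - 8) = (-1 + M)*(-8 + M))
I(5)*m = (8 + 5**2 - 9*5)*(-444) = (8 + 25 - 45)*(-444) = -12*(-444) = 5328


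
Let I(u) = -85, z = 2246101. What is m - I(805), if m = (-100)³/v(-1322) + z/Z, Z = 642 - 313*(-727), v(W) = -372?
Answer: 59061003058/21221949 ≈ 2783.0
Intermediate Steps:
Z = 228193 (Z = 642 + 227551 = 228193)
m = 57257137393/21221949 (m = (-100)³/(-372) + 2246101/228193 = -1000000*(-1/372) + 2246101*(1/228193) = 250000/93 + 2246101/228193 = 57257137393/21221949 ≈ 2698.0)
m - I(805) = 57257137393/21221949 - 1*(-85) = 57257137393/21221949 + 85 = 59061003058/21221949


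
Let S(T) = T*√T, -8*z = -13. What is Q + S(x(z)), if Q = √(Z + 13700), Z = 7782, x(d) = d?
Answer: √21482 + 13*√26/32 ≈ 148.64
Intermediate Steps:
z = 13/8 (z = -⅛*(-13) = 13/8 ≈ 1.6250)
S(T) = T^(3/2)
Q = √21482 (Q = √(7782 + 13700) = √21482 ≈ 146.57)
Q + S(x(z)) = √21482 + (13/8)^(3/2) = √21482 + 13*√26/32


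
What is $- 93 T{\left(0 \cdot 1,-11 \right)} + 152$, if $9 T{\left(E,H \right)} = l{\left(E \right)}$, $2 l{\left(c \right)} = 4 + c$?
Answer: $\frac{394}{3} \approx 131.33$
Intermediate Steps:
$l{\left(c \right)} = 2 + \frac{c}{2}$ ($l{\left(c \right)} = \frac{4 + c}{2} = 2 + \frac{c}{2}$)
$T{\left(E,H \right)} = \frac{2}{9} + \frac{E}{18}$ ($T{\left(E,H \right)} = \frac{2 + \frac{E}{2}}{9} = \frac{2}{9} + \frac{E}{18}$)
$- 93 T{\left(0 \cdot 1,-11 \right)} + 152 = - 93 \left(\frac{2}{9} + \frac{0 \cdot 1}{18}\right) + 152 = - 93 \left(\frac{2}{9} + \frac{1}{18} \cdot 0\right) + 152 = - 93 \left(\frac{2}{9} + 0\right) + 152 = \left(-93\right) \frac{2}{9} + 152 = - \frac{62}{3} + 152 = \frac{394}{3}$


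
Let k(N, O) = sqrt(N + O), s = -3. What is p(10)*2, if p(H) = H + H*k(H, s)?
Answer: 20 + 20*sqrt(7) ≈ 72.915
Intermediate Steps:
p(H) = H + H*sqrt(-3 + H) (p(H) = H + H*sqrt(H - 3) = H + H*sqrt(-3 + H))
p(10)*2 = (10*(1 + sqrt(-3 + 10)))*2 = (10*(1 + sqrt(7)))*2 = (10 + 10*sqrt(7))*2 = 20 + 20*sqrt(7)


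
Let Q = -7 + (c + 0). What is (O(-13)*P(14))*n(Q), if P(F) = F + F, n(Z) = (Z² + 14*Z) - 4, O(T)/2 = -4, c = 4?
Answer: 8288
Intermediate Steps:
O(T) = -8 (O(T) = 2*(-4) = -8)
Q = -3 (Q = -7 + (4 + 0) = -7 + 4 = -3)
n(Z) = -4 + Z² + 14*Z
P(F) = 2*F
(O(-13)*P(14))*n(Q) = (-16*14)*(-4 + (-3)² + 14*(-3)) = (-8*28)*(-4 + 9 - 42) = -224*(-37) = 8288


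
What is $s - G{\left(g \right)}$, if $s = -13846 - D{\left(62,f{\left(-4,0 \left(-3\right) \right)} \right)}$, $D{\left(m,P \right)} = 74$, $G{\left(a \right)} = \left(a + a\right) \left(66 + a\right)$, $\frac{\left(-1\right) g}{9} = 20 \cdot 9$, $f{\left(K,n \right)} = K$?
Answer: $-5048880$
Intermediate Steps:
$g = -1620$ ($g = - 9 \cdot 20 \cdot 9 = \left(-9\right) 180 = -1620$)
$G{\left(a \right)} = 2 a \left(66 + a\right)$
$s = -13920$ ($s = -13846 - 74 = -13920$)
$s - G{\left(g \right)} = -13920 - 2 \left(-1620\right) \left(66 - 1620\right) = -13920 - 2 \left(-1620\right) \left(-1554\right) = -13920 - 5034960 = -5048880$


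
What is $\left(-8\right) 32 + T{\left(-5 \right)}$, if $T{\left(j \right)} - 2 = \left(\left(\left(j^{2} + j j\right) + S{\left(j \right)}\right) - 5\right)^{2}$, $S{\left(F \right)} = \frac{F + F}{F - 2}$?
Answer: $\frac{93179}{49} \approx 1901.6$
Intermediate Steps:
$S{\left(F \right)} = \frac{2 F}{-2 + F}$
$T{\left(j \right)} = 2 + \left(-5 + 2 j^{2} + \frac{2 j}{-2 + j}\right)^{2}$ ($T{\left(j \right)} = 2 + \left(\left(\left(j^{2} + j j\right) + \frac{2 j}{-2 + j}\right) - 5\right)^{2} = 2 + \left(\left(\left(j^{2} + j^{2}\right) + \frac{2 j}{-2 + j}\right) - 5\right)^{2} = 2 + \left(\left(2 j^{2} + \frac{2 j}{-2 + j}\right) - 5\right)^{2} = 2 + \left(-5 + 2 j^{2} + \frac{2 j}{-2 + j}\right)^{2}$)
$\left(-8\right) 32 + T{\left(-5 \right)} = \left(-8\right) 32 + \left(2 + \frac{\left(10 - 4 \left(-5\right)^{2} - -15 + 2 \left(-5\right)^{3}\right)^{2}}{\left(-2 - 5\right)^{2}}\right) = -256 + \left(2 + \frac{\left(10 - 100 + 15 + 2 \left(-125\right)\right)^{2}}{49}\right) = -256 + \left(2 + \frac{\left(10 - 100 + 15 - 250\right)^{2}}{49}\right) = -256 + \left(2 + \frac{\left(-325\right)^{2}}{49}\right) = -256 + \left(2 + \frac{1}{49} \cdot 105625\right) = -256 + \left(2 + \frac{105625}{49}\right) = -256 + \frac{105723}{49} = \frac{93179}{49}$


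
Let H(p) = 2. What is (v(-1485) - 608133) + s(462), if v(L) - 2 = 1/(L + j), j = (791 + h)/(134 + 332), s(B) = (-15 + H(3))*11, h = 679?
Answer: -210018764213/345270 ≈ -6.0827e+5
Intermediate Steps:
s(B) = -143 (s(B) = (-15 + 2)*11 = -13*11 = -143)
j = 735/233 (j = (791 + 679)/(134 + 332) = 1470/466 = 1470*(1/466) = 735/233 ≈ 3.1545)
v(L) = 2 + 1/(735/233 + L) (v(L) = 2 + 1/(L + 735/233) = 2 + 1/(735/233 + L))
(v(-1485) - 608133) + s(462) = ((1703 + 466*(-1485))/(735 + 233*(-1485)) - 608133) - 143 = ((1703 - 692010)/(735 - 346005) - 608133) - 143 = (-690307/(-345270) - 608133) - 143 = (-1/345270*(-690307) - 608133) - 143 = (690307/345270 - 608133) - 143 = -209969390603/345270 - 143 = -210018764213/345270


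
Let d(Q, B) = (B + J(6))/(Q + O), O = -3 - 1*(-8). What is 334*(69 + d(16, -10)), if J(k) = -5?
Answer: 159652/7 ≈ 22807.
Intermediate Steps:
O = 5 (O = -3 + 8 = 5)
d(Q, B) = (-5 + B)/(5 + Q) (d(Q, B) = (B - 5)/(Q + 5) = (-5 + B)/(5 + Q))
334*(69 + d(16, -10)) = 334*(69 + (-5 - 10)/(5 + 16)) = 334*(69 - 15/21) = 334*(69 + (1/21)*(-15)) = 334*(69 - 5/7) = 334*(478/7) = 159652/7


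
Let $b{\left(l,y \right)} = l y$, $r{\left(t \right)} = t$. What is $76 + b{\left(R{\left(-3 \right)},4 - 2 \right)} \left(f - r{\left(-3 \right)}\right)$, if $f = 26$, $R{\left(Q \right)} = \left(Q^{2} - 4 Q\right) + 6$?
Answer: $1642$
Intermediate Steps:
$R{\left(Q \right)} = 6 + Q^{2} - 4 Q$
$76 + b{\left(R{\left(-3 \right)},4 - 2 \right)} \left(f - r{\left(-3 \right)}\right) = 76 + \left(6 + \left(-3\right)^{2} - -12\right) \left(4 - 2\right) \left(26 - -3\right) = 76 + \left(6 + 9 + 12\right) 2 \left(26 + 3\right) = 76 + 27 \cdot 2 \cdot 29 = 76 + 54 \cdot 29 = 76 + 1566 = 1642$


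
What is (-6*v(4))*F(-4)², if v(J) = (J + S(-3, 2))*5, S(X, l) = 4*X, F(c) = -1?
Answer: 240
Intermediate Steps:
v(J) = -60 + 5*J (v(J) = (J + 4*(-3))*5 = (J - 12)*5 = (-12 + J)*5 = -60 + 5*J)
(-6*v(4))*F(-4)² = -6*(-60 + 5*4)*(-1)² = -6*(-60 + 20)*1 = -6*(-40)*1 = 240*1 = 240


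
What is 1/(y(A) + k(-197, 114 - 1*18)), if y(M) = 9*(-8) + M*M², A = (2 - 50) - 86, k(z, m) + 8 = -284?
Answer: -1/2406468 ≈ -4.1555e-7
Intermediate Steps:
k(z, m) = -292 (k(z, m) = -8 - 284 = -292)
A = -134 (A = -48 - 86 = -134)
y(M) = -72 + M³
1/(y(A) + k(-197, 114 - 1*18)) = 1/((-72 + (-134)³) - 292) = 1/((-72 - 2406104) - 292) = 1/(-2406176 - 292) = 1/(-2406468) = -1/2406468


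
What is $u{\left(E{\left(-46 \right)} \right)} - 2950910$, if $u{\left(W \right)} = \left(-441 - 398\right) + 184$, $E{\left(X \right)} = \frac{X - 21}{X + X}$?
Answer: $-2951565$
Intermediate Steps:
$E{\left(X \right)} = \frac{-21 + X}{2 X}$
$u{\left(W \right)} = -655$ ($u{\left(W \right)} = -839 + 184 = -655$)
$u{\left(E{\left(-46 \right)} \right)} - 2950910 = -655 - 2950910 = -2951565$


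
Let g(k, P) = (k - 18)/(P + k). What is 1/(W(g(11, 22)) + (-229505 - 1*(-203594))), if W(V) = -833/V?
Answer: -1/21984 ≈ -4.5488e-5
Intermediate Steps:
g(k, P) = (-18 + k)/(P + k)
1/(W(g(11, 22)) + (-229505 - 1*(-203594))) = 1/(-833*(22 + 11)/(-18 + 11) + (-229505 - 1*(-203594))) = 1/(-833/(-7/33) + (-229505 + 203594)) = 1/(-833/((1/33)*(-7)) - 25911) = 1/(-833/(-7/33) - 25911) = 1/(-833*(-33/7) - 25911) = 1/(3927 - 25911) = 1/(-21984) = -1/21984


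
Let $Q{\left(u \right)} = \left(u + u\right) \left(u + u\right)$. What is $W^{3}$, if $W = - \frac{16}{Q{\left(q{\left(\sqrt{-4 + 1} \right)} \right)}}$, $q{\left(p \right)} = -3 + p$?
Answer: $\frac{1}{27} \approx 0.037037$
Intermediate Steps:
$Q{\left(u \right)} = 4 u^{2}$ ($Q{\left(u \right)} = 2 u 2 u = 4 u^{2}$)
$W = - \frac{4}{\left(-3 + i \sqrt{3}\right)^{2}}$ ($W = - \frac{16}{4 \left(-3 + \sqrt{-4 + 1}\right)^{2}} = - \frac{16}{4 \left(-3 + \sqrt{-3}\right)^{2}} = - \frac{16}{4 \left(-3 + i \sqrt{3}\right)^{2}} = - 16 \frac{1}{4 \left(-3 + i \sqrt{3}\right)^{2}} = - \frac{4}{\left(-3 + i \sqrt{3}\right)^{2}} \approx -0.16667 - 0.28868 i$)
$W^{3} = \left(- \frac{4}{\left(3 - i \sqrt{3}\right)^{2}}\right)^{3} = - \frac{64}{\left(3 - i \sqrt{3}\right)^{6}}$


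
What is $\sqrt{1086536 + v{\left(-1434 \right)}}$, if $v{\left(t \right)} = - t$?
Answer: $\sqrt{1087970} \approx 1043.1$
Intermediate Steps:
$\sqrt{1086536 + v{\left(-1434 \right)}} = \sqrt{1086536 - -1434} = \sqrt{1086536 + 1434} = \sqrt{1087970}$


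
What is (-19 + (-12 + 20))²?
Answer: 121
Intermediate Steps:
(-19 + (-12 + 20))² = (-19 + 8)² = (-11)² = 121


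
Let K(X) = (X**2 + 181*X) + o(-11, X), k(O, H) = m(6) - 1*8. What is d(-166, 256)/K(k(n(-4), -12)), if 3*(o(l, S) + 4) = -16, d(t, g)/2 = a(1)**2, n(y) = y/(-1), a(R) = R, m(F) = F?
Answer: -3/551 ≈ -0.0054446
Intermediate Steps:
n(y) = -y (n(y) = y*(-1) = -y)
d(t, g) = 2 (d(t, g) = 2*1**2 = 2*1 = 2)
o(l, S) = -28/3 (o(l, S) = -4 + (1/3)*(-16) = -4 - 16/3 = -28/3)
k(O, H) = -2 (k(O, H) = 6 - 1*8 = 6 - 8 = -2)
K(X) = -28/3 + X**2 + 181*X (K(X) = (X**2 + 181*X) - 28/3 = -28/3 + X**2 + 181*X)
d(-166, 256)/K(k(n(-4), -12)) = 2/(-28/3 + (-2)**2 + 181*(-2)) = 2/(-28/3 + 4 - 362) = 2/(-1102/3) = 2*(-3/1102) = -3/551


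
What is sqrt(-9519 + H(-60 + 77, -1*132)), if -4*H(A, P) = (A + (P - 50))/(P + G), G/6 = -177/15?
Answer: 67*I*sqrt(5734)/52 ≈ 97.566*I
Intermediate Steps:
G = -354/5 (G = 6*(-177/15) = 6*(-177*1/15) = 6*(-59/5) = -354/5 ≈ -70.800)
H(A, P) = -(-50 + A + P)/(4*(-354/5 + P)) (H(A, P) = -(A + (P - 50))/(4*(P - 354/5)) = -(A + (-50 + P))/(4*(-354/5 + P)) = -(-50 + A + P)/(4*(-354/5 + P)))
sqrt(-9519 + H(-60 + 77, -1*132)) = sqrt(-9519 + 5*(50 - (-60 + 77) - (-1)*132)/(4*(-354 + 5*(-1*132)))) = sqrt(-9519 + 5*(50 - 1*17 - 1*(-132))/(4*(-354 + 5*(-132)))) = sqrt(-9519 + 5*(50 - 17 + 132)/(4*(-354 - 660))) = sqrt(-9519 + (5/4)*165/(-1014)) = sqrt(-9519 + (5/4)*(-1/1014)*165) = sqrt(-9519 - 275/1352) = sqrt(-12869963/1352) = 67*I*sqrt(5734)/52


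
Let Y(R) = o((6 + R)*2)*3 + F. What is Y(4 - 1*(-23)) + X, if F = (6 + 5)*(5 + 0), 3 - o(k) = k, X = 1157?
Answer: 1023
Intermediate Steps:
o(k) = 3 - k
F = 55 (F = 11*5 = 55)
Y(R) = 28 - 6*R (Y(R) = (3 - (6 + R)*2)*3 + 55 = (3 - (12 + 2*R))*3 + 55 = (3 + (-12 - 2*R))*3 + 55 = (-9 - 2*R)*3 + 55 = (-27 - 6*R) + 55 = 28 - 6*R)
Y(4 - 1*(-23)) + X = (28 - 6*(4 - 1*(-23))) + 1157 = (28 - 6*(4 + 23)) + 1157 = (28 - 6*27) + 1157 = (28 - 162) + 1157 = -134 + 1157 = 1023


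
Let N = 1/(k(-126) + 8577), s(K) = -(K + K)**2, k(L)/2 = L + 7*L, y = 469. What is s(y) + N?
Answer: -5772656483/6561 ≈ -8.7984e+5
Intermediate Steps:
k(L) = 16*L (k(L) = 2*(L + 7*L) = 2*(8*L) = 16*L)
s(K) = -4*K**2 (s(K) = -(2*K)**2 = -4*K**2)
N = 1/6561 (N = 1/(16*(-126) + 8577) = 1/(-2016 + 8577) = 1/6561 ≈ 0.00015242)
s(y) + N = -4*469**2 + 1/6561 = -4*219961 + 1/6561 = -879844 + 1/6561 = -5772656483/6561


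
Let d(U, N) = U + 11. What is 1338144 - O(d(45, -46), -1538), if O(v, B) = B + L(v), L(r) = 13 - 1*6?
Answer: 1339675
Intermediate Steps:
L(r) = 7 (L(r) = 13 - 6 = 7)
d(U, N) = 11 + U
O(v, B) = 7 + B (O(v, B) = B + 7 = 7 + B)
1338144 - O(d(45, -46), -1538) = 1338144 - (7 - 1538) = 1338144 - 1*(-1531) = 1338144 + 1531 = 1339675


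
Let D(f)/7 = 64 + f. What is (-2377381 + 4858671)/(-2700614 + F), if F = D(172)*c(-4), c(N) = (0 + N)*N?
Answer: -177235/191013 ≈ -0.92787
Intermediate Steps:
c(N) = N² (c(N) = N*N = N²)
D(f) = 448 + 7*f (D(f) = 7*(64 + f) = 448 + 7*f)
F = 26432 (F = (448 + 7*172)*(-4)² = (448 + 1204)*16 = 1652*16 = 26432)
(-2377381 + 4858671)/(-2700614 + F) = (-2377381 + 4858671)/(-2700614 + 26432) = 2481290/(-2674182) = 2481290*(-1/2674182) = -177235/191013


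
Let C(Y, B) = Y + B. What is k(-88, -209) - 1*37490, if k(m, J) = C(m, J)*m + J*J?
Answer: 32327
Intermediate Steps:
C(Y, B) = B + Y
k(m, J) = J**2 + m*(J + m) (k(m, J) = (J + m)*m + J*J = m*(J + m) + J**2 = J**2 + m*(J + m))
k(-88, -209) - 1*37490 = ((-209)**2 - 88*(-209 - 88)) - 1*37490 = (43681 - 88*(-297)) - 37490 = (43681 + 26136) - 37490 = 69817 - 37490 = 32327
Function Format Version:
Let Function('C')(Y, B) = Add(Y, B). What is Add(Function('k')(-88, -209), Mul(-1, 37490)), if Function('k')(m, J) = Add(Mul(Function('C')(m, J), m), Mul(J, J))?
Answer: 32327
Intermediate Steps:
Function('C')(Y, B) = Add(B, Y)
Function('k')(m, J) = Add(Pow(J, 2), Mul(m, Add(J, m))) (Function('k')(m, J) = Add(Mul(Add(J, m), m), Mul(J, J)) = Add(Mul(m, Add(J, m)), Pow(J, 2)) = Add(Pow(J, 2), Mul(m, Add(J, m))))
Add(Function('k')(-88, -209), Mul(-1, 37490)) = Add(Add(Pow(-209, 2), Mul(-88, Add(-209, -88))), Mul(-1, 37490)) = Add(Add(43681, Mul(-88, -297)), -37490) = Add(Add(43681, 26136), -37490) = Add(69817, -37490) = 32327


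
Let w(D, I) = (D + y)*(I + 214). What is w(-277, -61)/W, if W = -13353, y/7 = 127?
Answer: -31212/4451 ≈ -7.0124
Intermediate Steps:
y = 889 (y = 7*127 = 889)
w(D, I) = (214 + I)*(889 + D) (w(D, I) = (D + 889)*(I + 214) = (889 + D)*(214 + I) = (214 + I)*(889 + D))
w(-277, -61)/W = (190246 + 214*(-277) + 889*(-61) - 277*(-61))/(-13353) = (190246 - 59278 - 54229 + 16897)*(-1/13353) = 93636*(-1/13353) = -31212/4451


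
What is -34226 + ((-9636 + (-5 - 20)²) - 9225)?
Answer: -52462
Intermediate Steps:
-34226 + ((-9636 + (-5 - 20)²) - 9225) = -34226 + ((-9636 + (-25)²) - 9225) = -34226 + ((-9636 + 625) - 9225) = -34226 + (-9011 - 9225) = -34226 - 18236 = -52462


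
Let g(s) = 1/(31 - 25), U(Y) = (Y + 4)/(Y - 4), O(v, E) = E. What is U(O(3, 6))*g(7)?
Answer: ⅚ ≈ 0.83333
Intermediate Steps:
U(Y) = (4 + Y)/(-4 + Y)
g(s) = ⅙ (g(s) = 1/6 = ⅙)
U(O(3, 6))*g(7) = ((4 + 6)/(-4 + 6))*(⅙) = (10/2)*(⅙) = ((½)*10)*(⅙) = 5*(⅙) = ⅚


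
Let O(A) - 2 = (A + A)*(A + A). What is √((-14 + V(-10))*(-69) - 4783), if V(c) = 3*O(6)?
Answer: I*√34039 ≈ 184.5*I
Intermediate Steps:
O(A) = 2 + 4*A² (O(A) = 2 + (A + A)*(A + A) = 2 + (2*A)*(2*A) = 2 + 4*A²)
V(c) = 438 (V(c) = 3*(2 + 4*6²) = 3*(2 + 4*36) = 3*(2 + 144) = 3*146 = 438)
√((-14 + V(-10))*(-69) - 4783) = √((-14 + 438)*(-69) - 4783) = √(424*(-69) - 4783) = √(-29256 - 4783) = √(-34039) = I*√34039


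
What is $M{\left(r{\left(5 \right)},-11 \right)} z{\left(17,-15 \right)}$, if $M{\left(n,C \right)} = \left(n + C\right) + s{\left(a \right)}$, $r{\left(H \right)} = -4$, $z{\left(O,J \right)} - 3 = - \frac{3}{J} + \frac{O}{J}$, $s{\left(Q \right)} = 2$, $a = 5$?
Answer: $- \frac{403}{15} \approx -26.867$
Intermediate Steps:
$z{\left(O,J \right)} = 3 - \frac{3}{J} + \frac{O}{J}$ ($z{\left(O,J \right)} = 3 + \left(- \frac{3}{J} + \frac{O}{J}\right) = 3 - \frac{3}{J} + \frac{O}{J}$)
$M{\left(n,C \right)} = 2 + C + n$ ($M{\left(n,C \right)} = \left(n + C\right) + 2 = \left(C + n\right) + 2 = 2 + C + n$)
$M{\left(r{\left(5 \right)},-11 \right)} z{\left(17,-15 \right)} = \left(2 - 11 - 4\right) \frac{-3 + 17 + 3 \left(-15\right)}{-15} = - 13 \left(- \frac{-3 + 17 - 45}{15}\right) = - 13 \left(\left(- \frac{1}{15}\right) \left(-31\right)\right) = \left(-13\right) \frac{31}{15} = - \frac{403}{15}$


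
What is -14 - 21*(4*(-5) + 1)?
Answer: 385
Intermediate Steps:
-14 - 21*(4*(-5) + 1) = -14 - 21*(-20 + 1) = -14 - 21*(-19) = -14 + 399 = 385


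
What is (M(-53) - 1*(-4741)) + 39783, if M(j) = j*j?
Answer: 47333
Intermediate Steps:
M(j) = j**2
(M(-53) - 1*(-4741)) + 39783 = ((-53)**2 - 1*(-4741)) + 39783 = (2809 + 4741) + 39783 = 7550 + 39783 = 47333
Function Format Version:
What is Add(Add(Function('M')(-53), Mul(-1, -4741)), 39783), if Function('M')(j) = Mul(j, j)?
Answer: 47333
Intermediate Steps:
Function('M')(j) = Pow(j, 2)
Add(Add(Function('M')(-53), Mul(-1, -4741)), 39783) = Add(Add(Pow(-53, 2), Mul(-1, -4741)), 39783) = Add(Add(2809, 4741), 39783) = Add(7550, 39783) = 47333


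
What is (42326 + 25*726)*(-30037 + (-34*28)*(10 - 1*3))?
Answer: -2219529676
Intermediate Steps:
(42326 + 25*726)*(-30037 + (-34*28)*(10 - 1*3)) = (42326 + 18150)*(-30037 - 952*(10 - 3)) = 60476*(-30037 - 952*7) = 60476*(-30037 - 6664) = 60476*(-36701) = -2219529676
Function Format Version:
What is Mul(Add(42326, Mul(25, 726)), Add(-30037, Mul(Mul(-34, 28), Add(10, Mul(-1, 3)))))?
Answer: -2219529676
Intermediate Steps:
Mul(Add(42326, Mul(25, 726)), Add(-30037, Mul(Mul(-34, 28), Add(10, Mul(-1, 3))))) = Mul(Add(42326, 18150), Add(-30037, Mul(-952, Add(10, -3)))) = Mul(60476, Add(-30037, Mul(-952, 7))) = Mul(60476, Add(-30037, -6664)) = Mul(60476, -36701) = -2219529676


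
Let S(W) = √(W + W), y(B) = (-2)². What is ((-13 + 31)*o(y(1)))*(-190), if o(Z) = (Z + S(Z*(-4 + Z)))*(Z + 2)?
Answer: -82080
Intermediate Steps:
y(B) = 4
S(W) = √2*√W (S(W) = √(2*W) = √2*√W)
o(Z) = (2 + Z)*(Z + √2*√(Z*(-4 + Z))) (o(Z) = (Z + √2*√(Z*(-4 + Z)))*(Z + 2) = (Z + √2*√(Z*(-4 + Z)))*(2 + Z) = (2 + Z)*(Z + √2*√(Z*(-4 + Z))))
((-13 + 31)*o(y(1)))*(-190) = ((-13 + 31)*(4² + 2*4 + 2*√2*√(4*(-4 + 4)) + 4*√2*√(4*(-4 + 4))))*(-190) = (18*(16 + 8 + 2*√2*√(4*0) + 4*√2*√(4*0)))*(-190) = (18*(16 + 8 + 2*√2*√0 + 4*√2*√0))*(-190) = (18*(16 + 8 + 2*√2*0 + 4*√2*0))*(-190) = (18*(16 + 8 + 0 + 0))*(-190) = (18*24)*(-190) = 432*(-190) = -82080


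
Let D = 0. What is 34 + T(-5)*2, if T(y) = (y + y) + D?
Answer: 14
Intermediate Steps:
T(y) = 2*y (T(y) = (y + y) + 0 = 2*y + 0 = 2*y)
34 + T(-5)*2 = 34 + (2*(-5))*2 = 34 - 10*2 = 34 - 20 = 14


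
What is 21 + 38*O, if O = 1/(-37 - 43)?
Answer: 821/40 ≈ 20.525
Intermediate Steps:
O = -1/80 (O = 1/(-80) = -1/80 ≈ -0.012500)
21 + 38*O = 21 + 38*(-1/80) = 21 - 19/40 = 821/40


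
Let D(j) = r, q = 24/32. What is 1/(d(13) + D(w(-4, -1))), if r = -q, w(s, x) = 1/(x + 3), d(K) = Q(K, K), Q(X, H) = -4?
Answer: -4/19 ≈ -0.21053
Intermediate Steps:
d(K) = -4
w(s, x) = 1/(3 + x)
q = ¾ (q = 24*(1/32) = ¾ ≈ 0.75000)
r = -¾ (r = -1*¾ = -¾ ≈ -0.75000)
D(j) = -¾
1/(d(13) + D(w(-4, -1))) = 1/(-4 - ¾) = 1/(-19/4) = -4/19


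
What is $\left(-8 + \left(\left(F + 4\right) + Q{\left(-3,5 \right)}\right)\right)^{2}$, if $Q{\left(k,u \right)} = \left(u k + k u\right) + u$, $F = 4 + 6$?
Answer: $361$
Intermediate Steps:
$F = 10$
$Q{\left(k,u \right)} = u + 2 k u$ ($Q{\left(k,u \right)} = \left(k u + k u\right) + u = 2 k u + u = u + 2 k u$)
$\left(-8 + \left(\left(F + 4\right) + Q{\left(-3,5 \right)}\right)\right)^{2} = \left(-8 + \left(\left(10 + 4\right) + 5 \left(1 + 2 \left(-3\right)\right)\right)\right)^{2} = \left(-8 + \left(14 + 5 \left(1 - 6\right)\right)\right)^{2} = \left(-8 + \left(14 + 5 \left(-5\right)\right)\right)^{2} = \left(-8 + \left(14 - 25\right)\right)^{2} = \left(-8 - 11\right)^{2} = \left(-19\right)^{2} = 361$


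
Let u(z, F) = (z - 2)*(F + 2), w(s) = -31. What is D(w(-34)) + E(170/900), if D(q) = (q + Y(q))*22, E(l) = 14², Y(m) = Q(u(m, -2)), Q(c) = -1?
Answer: -508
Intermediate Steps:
u(z, F) = (-2 + z)*(2 + F)
Y(m) = -1
E(l) = 196
D(q) = -22 + 22*q (D(q) = (q - 1)*22 = (-1 + q)*22 = -22 + 22*q)
D(w(-34)) + E(170/900) = (-22 + 22*(-31)) + 196 = (-22 - 682) + 196 = -704 + 196 = -508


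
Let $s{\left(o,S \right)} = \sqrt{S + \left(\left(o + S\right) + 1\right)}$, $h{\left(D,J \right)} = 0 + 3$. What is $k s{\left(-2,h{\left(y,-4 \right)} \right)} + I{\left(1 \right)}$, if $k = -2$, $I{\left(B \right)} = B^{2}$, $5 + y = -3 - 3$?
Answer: $1 - 2 \sqrt{5} \approx -3.4721$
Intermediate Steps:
$y = -11$ ($y = -5 - 6 = -11$)
$h{\left(D,J \right)} = 3$
$s{\left(o,S \right)} = \sqrt{1 + o + 2 S}$ ($s{\left(o,S \right)} = \sqrt{S + \left(\left(S + o\right) + 1\right)} = \sqrt{S + \left(1 + S + o\right)} = \sqrt{1 + o + 2 S}$)
$k s{\left(-2,h{\left(y,-4 \right)} \right)} + I{\left(1 \right)} = - 2 \sqrt{1 - 2 + 2 \cdot 3} + 1^{2} = - 2 \sqrt{1 - 2 + 6} + 1 = - 2 \sqrt{5} + 1 = 1 - 2 \sqrt{5}$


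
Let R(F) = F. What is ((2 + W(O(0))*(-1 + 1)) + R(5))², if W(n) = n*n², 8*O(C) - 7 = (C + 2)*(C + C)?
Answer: 49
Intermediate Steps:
O(C) = 7/8 + C*(2 + C)/4 (O(C) = 7/8 + ((C + 2)*(C + C))/8 = 7/8 + ((2 + C)*(2*C))/8 = 7/8 + (2*C*(2 + C))/8 = 7/8 + C*(2 + C)/4)
W(n) = n³
((2 + W(O(0))*(-1 + 1)) + R(5))² = ((2 + (7/8 + (½)*0 + (¼)*0²)³*(-1 + 1)) + 5)² = ((2 + (7/8 + 0 + (¼)*0)³*0) + 5)² = ((2 + (7/8 + 0 + 0)³*0) + 5)² = ((2 + (7/8)³*0) + 5)² = ((2 + (343/512)*0) + 5)² = ((2 + 0) + 5)² = (2 + 5)² = 7² = 49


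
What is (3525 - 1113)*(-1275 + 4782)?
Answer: 8458884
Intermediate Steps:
(3525 - 1113)*(-1275 + 4782) = 2412*3507 = 8458884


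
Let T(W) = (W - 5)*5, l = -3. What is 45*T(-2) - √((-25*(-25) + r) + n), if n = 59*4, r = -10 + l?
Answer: -1575 - 4*√53 ≈ -1604.1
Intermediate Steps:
T(W) = -25 + 5*W (T(W) = (-5 + W)*5 = -25 + 5*W)
r = -13 (r = -10 - 3 = -13)
n = 236
45*T(-2) - √((-25*(-25) + r) + n) = 45*(-25 + 5*(-2)) - √((-25*(-25) - 13) + 236) = 45*(-25 - 10) - √((625 - 13) + 236) = 45*(-35) - √(612 + 236) = -1575 - √848 = -1575 - 4*√53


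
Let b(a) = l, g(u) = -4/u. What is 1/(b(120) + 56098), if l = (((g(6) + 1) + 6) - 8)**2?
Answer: 9/504907 ≈ 1.7825e-5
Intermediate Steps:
l = 25/9 (l = (((-4/6 + 1) + 6) - 8)**2 = (((-4*1/6 + 1) + 6) - 8)**2 = (((-2/3 + 1) + 6) - 8)**2 = ((1/3 + 6) - 8)**2 = (19/3 - 8)**2 = (-5/3)**2 = 25/9 ≈ 2.7778)
b(a) = 25/9
1/(b(120) + 56098) = 1/(25/9 + 56098) = 1/(504907/9) = 9/504907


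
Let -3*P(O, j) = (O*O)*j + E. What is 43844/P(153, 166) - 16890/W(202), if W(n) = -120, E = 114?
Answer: 91137349/647668 ≈ 140.72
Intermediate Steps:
P(O, j) = -38 - j*O²/3 (P(O, j) = -((O*O)*j + 114)/3 = -(O²*j + 114)/3 = -(j*O² + 114)/3 = -(114 + j*O²)/3 = -38 - j*O²/3)
43844/P(153, 166) - 16890/W(202) = 43844/(-38 - ⅓*166*153²) - 16890/(-120) = 43844/(-38 - ⅓*166*23409) - 16890*(-1/120) = 43844/(-38 - 1295298) + 563/4 = 43844/(-1295336) + 563/4 = 43844*(-1/1295336) + 563/4 = -10961/323834 + 563/4 = 91137349/647668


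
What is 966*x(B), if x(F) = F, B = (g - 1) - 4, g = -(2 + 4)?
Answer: -10626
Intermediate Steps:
g = -6 (g = -1*6 = -6)
B = -11 (B = (-6 - 1) - 4 = -7 - 4 = -11)
966*x(B) = 966*(-11) = -10626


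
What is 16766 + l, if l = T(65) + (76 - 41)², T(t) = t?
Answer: 18056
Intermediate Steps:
l = 1290 (l = 65 + (76 - 41)² = 65 + 35² = 65 + 1225 = 1290)
16766 + l = 16766 + 1290 = 18056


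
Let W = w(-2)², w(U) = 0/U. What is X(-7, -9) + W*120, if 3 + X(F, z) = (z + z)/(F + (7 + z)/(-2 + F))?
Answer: -21/61 ≈ -0.34426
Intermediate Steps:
w(U) = 0
W = 0 (W = 0² = 0)
X(F, z) = -3 + 2*z/(F + (7 + z)/(-2 + F)) (X(F, z) = -3 + (z + z)/(F + (7 + z)/(-2 + F)) = -3 + (2*z)/(F + (7 + z)/(-2 + F)) = -3 + 2*z/(F + (7 + z)/(-2 + F)))
X(-7, -9) + W*120 = (-21 - 7*(-9) - 3*(-7)² + 6*(-7) + 2*(-7)*(-9))/(7 - 9 + (-7)² - 2*(-7)) + 0*120 = (-21 + 63 - 3*49 - 42 + 126)/(7 - 9 + 49 + 14) + 0 = (-21 + 63 - 147 - 42 + 126)/61 + 0 = (1/61)*(-21) + 0 = -21/61 + 0 = -21/61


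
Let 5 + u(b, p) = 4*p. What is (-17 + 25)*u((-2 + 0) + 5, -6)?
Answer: -232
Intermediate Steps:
u(b, p) = -5 + 4*p
(-17 + 25)*u((-2 + 0) + 5, -6) = (-17 + 25)*(-5 + 4*(-6)) = 8*(-5 - 24) = 8*(-29) = -232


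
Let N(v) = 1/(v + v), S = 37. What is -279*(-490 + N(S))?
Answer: 10116261/74 ≈ 1.3671e+5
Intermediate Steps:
N(v) = 1/(2*v)
-279*(-490 + N(S)) = -279*(-490 + (1/2)/37) = -279*(-490 + (1/2)*(1/37)) = -279*(-490 + 1/74) = -279*(-36259/74) = 10116261/74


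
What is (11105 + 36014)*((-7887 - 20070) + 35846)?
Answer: 371721791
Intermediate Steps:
(11105 + 36014)*((-7887 - 20070) + 35846) = 47119*(-27957 + 35846) = 47119*7889 = 371721791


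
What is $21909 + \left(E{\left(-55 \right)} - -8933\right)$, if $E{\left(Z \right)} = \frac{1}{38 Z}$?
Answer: $\frac{64459779}{2090} \approx 30842.0$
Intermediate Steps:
$E{\left(Z \right)} = \frac{1}{38 Z}$
$21909 + \left(E{\left(-55 \right)} - -8933\right) = 21909 + \left(\frac{1}{38 \left(-55\right)} - -8933\right) = 21909 + \left(\frac{1}{38} \left(- \frac{1}{55}\right) + 8933\right) = 21909 + \left(- \frac{1}{2090} + 8933\right) = 21909 + \frac{18669969}{2090} = \frac{64459779}{2090}$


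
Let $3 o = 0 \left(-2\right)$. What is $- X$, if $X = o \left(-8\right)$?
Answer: $0$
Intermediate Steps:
$o = 0$ ($o = \frac{0 \left(-2\right)}{3} = \frac{1}{3} \cdot 0 = 0$)
$X = 0$ ($X = 0 \left(-8\right) = 0$)
$- X = \left(-1\right) 0 = 0$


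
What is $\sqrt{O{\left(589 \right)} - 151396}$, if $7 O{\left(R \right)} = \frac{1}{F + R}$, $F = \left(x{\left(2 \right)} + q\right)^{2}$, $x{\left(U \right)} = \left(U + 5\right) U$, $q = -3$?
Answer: $\frac{i \sqrt{3739617451430}}{4970} \approx 389.1 i$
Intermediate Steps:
$x{\left(U \right)} = U \left(5 + U\right)$ ($x{\left(U \right)} = \left(5 + U\right) U = U \left(5 + U\right)$)
$F = 121$ ($F = \left(2 \left(5 + 2\right) - 3\right)^{2} = \left(2 \cdot 7 - 3\right)^{2} = \left(14 - 3\right)^{2} = 11^{2} = 121$)
$O{\left(R \right)} = \frac{1}{7 \left(121 + R\right)}$
$\sqrt{O{\left(589 \right)} - 151396} = \sqrt{\frac{1}{7 \left(121 + 589\right)} - 151396} = \sqrt{\frac{1}{7 \cdot 710} - 151396} = \sqrt{\frac{1}{7} \cdot \frac{1}{710} - 151396} = \sqrt{\frac{1}{4970} - 151396} = \sqrt{- \frac{752438119}{4970}} = \frac{i \sqrt{3739617451430}}{4970}$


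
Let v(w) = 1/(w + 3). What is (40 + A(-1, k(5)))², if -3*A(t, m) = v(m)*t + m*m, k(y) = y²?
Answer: 22212369/784 ≈ 28332.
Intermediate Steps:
v(w) = 1/(3 + w)
A(t, m) = -m²/3 - t/(3*(3 + m)) (A(t, m) = -(t/(3 + m) + m*m)/3 = -(t/(3 + m) + m²)/3 = -(m² + t/(3 + m))/3 = -m²/3 - t/(3*(3 + m)))
(40 + A(-1, k(5)))² = (40 + (-1*(-1) + (5²)²*(-3 - 1*5²))/(3*(3 + 5²)))² = (40 + (1 + 25²*(-3 - 1*25))/(3*(3 + 25)))² = (40 + (⅓)*(1 + 625*(-3 - 25))/28)² = (40 + (⅓)*(1/28)*(1 + 625*(-28)))² = (40 + (⅓)*(1/28)*(1 - 17500))² = (40 + (⅓)*(1/28)*(-17499))² = (40 - 5833/28)² = (-4713/28)² = 22212369/784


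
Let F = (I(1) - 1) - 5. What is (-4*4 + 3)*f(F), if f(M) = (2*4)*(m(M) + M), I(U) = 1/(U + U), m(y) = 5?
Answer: 52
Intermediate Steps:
I(U) = 1/(2*U)
F = -11/2 (F = ((½)/1 - 1) - 5 = ((½)*1 - 1) - 5 = (½ - 1) - 5 = -½ - 5 = -11/2 ≈ -5.5000)
f(M) = 40 + 8*M (f(M) = (2*4)*(5 + M) = 8*(5 + M) = 40 + 8*M)
(-4*4 + 3)*f(F) = (-4*4 + 3)*(40 + 8*(-11/2)) = (-16 + 3)*(40 - 44) = -13*(-4) = 52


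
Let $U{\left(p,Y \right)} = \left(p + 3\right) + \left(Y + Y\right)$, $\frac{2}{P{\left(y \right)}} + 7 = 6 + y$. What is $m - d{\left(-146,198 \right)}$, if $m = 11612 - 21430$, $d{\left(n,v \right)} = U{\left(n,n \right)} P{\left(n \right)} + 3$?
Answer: $- \frac{481519}{49} \approx -9826.9$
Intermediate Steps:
$P{\left(y \right)} = \frac{2}{-1 + y}$ ($P{\left(y \right)} = \frac{2}{-7 + \left(6 + y\right)} = \frac{2}{-1 + y}$)
$U{\left(p,Y \right)} = 3 + p + 2 Y$ ($U{\left(p,Y \right)} = \left(3 + p\right) + 2 Y = 3 + p + 2 Y$)
$d{\left(n,v \right)} = 3 + \frac{2 \left(3 + 3 n\right)}{-1 + n}$ ($d{\left(n,v \right)} = \left(3 + n + 2 n\right) \frac{2}{-1 + n} + 3 = \left(3 + 3 n\right) \frac{2}{-1 + n} + 3 = \frac{2 \left(3 + 3 n\right)}{-1 + n} + 3 = 3 + \frac{2 \left(3 + 3 n\right)}{-1 + n}$)
$m = -9818$ ($m = 11612 - 21430 = -9818$)
$m - d{\left(-146,198 \right)} = -9818 - \frac{3 \left(1 + 3 \left(-146\right)\right)}{-1 - 146} = -9818 - \frac{3 \left(1 - 438\right)}{-147} = -9818 - 3 \left(- \frac{1}{147}\right) \left(-437\right) = -9818 - \frac{437}{49} = - \frac{481519}{49}$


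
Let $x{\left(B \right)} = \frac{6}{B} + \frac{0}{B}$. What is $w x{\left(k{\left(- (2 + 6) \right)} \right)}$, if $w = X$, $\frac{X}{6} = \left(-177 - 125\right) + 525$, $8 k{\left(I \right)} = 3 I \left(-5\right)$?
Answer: $\frac{2676}{5} \approx 535.2$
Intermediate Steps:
$k{\left(I \right)} = - \frac{15 I}{8}$ ($k{\left(I \right)} = \frac{3 I \left(-5\right)}{8} = \frac{\left(-15\right) I}{8} = - \frac{15 I}{8}$)
$x{\left(B \right)} = \frac{6}{B}$ ($x{\left(B \right)} = \frac{6}{B} + 0 = \frac{6}{B}$)
$X = 1338$ ($X = 6 \left(\left(-177 - 125\right) + 525\right) = 6 \left(-302 + 525\right) = 6 \cdot 223 = 1338$)
$w = 1338$
$w x{\left(k{\left(- (2 + 6) \right)} \right)} = 1338 \frac{6}{\left(- \frac{15}{8}\right) \left(- (2 + 6)\right)} = 1338 \frac{6}{\left(- \frac{15}{8}\right) \left(\left(-1\right) 8\right)} = 1338 \frac{6}{\left(- \frac{15}{8}\right) \left(-8\right)} = 1338 \cdot \frac{6}{15} = 1338 \cdot 6 \cdot \frac{1}{15} = 1338 \cdot \frac{2}{5} = \frac{2676}{5}$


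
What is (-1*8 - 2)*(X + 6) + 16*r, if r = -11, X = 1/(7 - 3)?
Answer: -477/2 ≈ -238.50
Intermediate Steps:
X = ¼ (X = 1/4 = ¼ ≈ 0.25000)
(-1*8 - 2)*(X + 6) + 16*r = (-1*8 - 2)*(¼ + 6) + 16*(-11) = (-8 - 2)*(25/4) - 176 = -10*25/4 - 176 = -125/2 - 176 = -477/2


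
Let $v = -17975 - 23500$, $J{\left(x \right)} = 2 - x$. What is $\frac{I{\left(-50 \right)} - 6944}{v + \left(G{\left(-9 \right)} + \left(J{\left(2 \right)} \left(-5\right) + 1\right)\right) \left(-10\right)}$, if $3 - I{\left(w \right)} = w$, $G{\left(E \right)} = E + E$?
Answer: $\frac{6891}{41305} \approx 0.16683$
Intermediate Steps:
$G{\left(E \right)} = 2 E$
$I{\left(w \right)} = 3 - w$
$v = -41475$ ($v = -17975 - 23500 = -41475$)
$\frac{I{\left(-50 \right)} - 6944}{v + \left(G{\left(-9 \right)} + \left(J{\left(2 \right)} \left(-5\right) + 1\right)\right) \left(-10\right)} = \frac{\left(3 - -50\right) - 6944}{-41475 + \left(2 \left(-9\right) + \left(\left(2 - 2\right) \left(-5\right) + 1\right)\right) \left(-10\right)} = \frac{\left(3 + 50\right) - 6944}{-41475 + \left(-18 + \left(\left(2 - 2\right) \left(-5\right) + 1\right)\right) \left(-10\right)} = \frac{53 - 6944}{-41475 + \left(-18 + \left(0 \left(-5\right) + 1\right)\right) \left(-10\right)} = - \frac{6891}{-41475 + \left(-18 + \left(0 + 1\right)\right) \left(-10\right)} = - \frac{6891}{-41475 + \left(-18 + 1\right) \left(-10\right)} = - \frac{6891}{-41475 - -170} = - \frac{6891}{-41475 + 170} = - \frac{6891}{-41305} = \left(-6891\right) \left(- \frac{1}{41305}\right) = \frac{6891}{41305}$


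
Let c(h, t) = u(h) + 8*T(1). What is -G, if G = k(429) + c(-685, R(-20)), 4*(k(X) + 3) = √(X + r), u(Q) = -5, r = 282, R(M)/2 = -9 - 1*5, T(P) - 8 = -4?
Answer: -24 - 3*√79/4 ≈ -30.666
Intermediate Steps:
T(P) = 4 (T(P) = 8 - 4 = 4)
R(M) = -28 (R(M) = 2*(-9 - 1*5) = 2*(-9 - 5) = 2*(-14) = -28)
c(h, t) = 27 (c(h, t) = -5 + 8*4 = -5 + 32 = 27)
k(X) = -3 + √(282 + X)/4 (k(X) = -3 + √(X + 282)/4 = -3 + √(282 + X)/4)
G = 24 + 3*√79/4 (G = (-3 + √(282 + 429)/4) + 27 = (-3 + √711/4) + 27 = (-3 + (3*√79)/4) + 27 = (-3 + 3*√79/4) + 27 = 24 + 3*√79/4 ≈ 30.666)
-G = -(24 + 3*√79/4) = -24 - 3*√79/4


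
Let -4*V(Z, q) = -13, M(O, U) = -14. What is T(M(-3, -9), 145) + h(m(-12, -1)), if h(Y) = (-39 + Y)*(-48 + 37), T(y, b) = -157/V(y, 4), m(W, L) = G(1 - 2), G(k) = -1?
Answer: 5092/13 ≈ 391.69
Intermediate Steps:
V(Z, q) = 13/4 (V(Z, q) = -1/4*(-13) = 13/4)
m(W, L) = -1
T(y, b) = -628/13 (T(y, b) = -157/13/4 = -157*4/13 = -628/13)
h(Y) = 429 - 11*Y (h(Y) = (-39 + Y)*(-11) = 429 - 11*Y)
T(M(-3, -9), 145) + h(m(-12, -1)) = -628/13 + (429 - 11*(-1)) = -628/13 + (429 + 11) = -628/13 + 440 = 5092/13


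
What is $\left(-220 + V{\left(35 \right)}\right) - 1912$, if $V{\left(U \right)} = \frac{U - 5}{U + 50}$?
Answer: $- \frac{36238}{17} \approx -2131.6$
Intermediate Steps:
$V{\left(U \right)} = \frac{-5 + U}{50 + U}$
$\left(-220 + V{\left(35 \right)}\right) - 1912 = \left(-220 + \frac{-5 + 35}{50 + 35}\right) - 1912 = \left(-220 + \frac{1}{85} \cdot 30\right) - 1912 = \left(-220 + \frac{6}{17}\right) - 1912 = - \frac{3734}{17} - 1912 = - \frac{36238}{17}$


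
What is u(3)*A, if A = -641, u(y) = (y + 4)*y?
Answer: -13461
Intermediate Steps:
u(y) = y*(4 + y) (u(y) = (4 + y)*y = y*(4 + y))
u(3)*A = (3*(4 + 3))*(-641) = (3*7)*(-641) = 21*(-641) = -13461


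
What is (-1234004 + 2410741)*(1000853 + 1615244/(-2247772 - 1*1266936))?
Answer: 1034853239661272790/878677 ≈ 1.1777e+12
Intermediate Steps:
(-1234004 + 2410741)*(1000853 + 1615244/(-2247772 - 1*1266936)) = 1176737*(1000853 + 1615244/(-2247772 - 1266936)) = 1176737*(1000853 + 1615244/(-3514708)) = 1176737*(1000853 + 1615244*(-1/3514708)) = 1176737*(1000853 - 403811/878677) = 1176737*(879426107670/878677) = 1034853239661272790/878677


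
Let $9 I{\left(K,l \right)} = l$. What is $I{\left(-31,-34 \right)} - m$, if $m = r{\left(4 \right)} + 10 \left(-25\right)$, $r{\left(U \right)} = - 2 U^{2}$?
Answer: $\frac{2504}{9} \approx 278.22$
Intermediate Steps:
$I{\left(K,l \right)} = \frac{l}{9}$
$m = -282$ ($m = - 2 \cdot 4^{2} + 10 \left(-25\right) = \left(-2\right) 16 - 250 = -32 - 250 = -282$)
$I{\left(-31,-34 \right)} - m = \frac{1}{9} \left(-34\right) - -282 = - \frac{34}{9} + 282 = \frac{2504}{9}$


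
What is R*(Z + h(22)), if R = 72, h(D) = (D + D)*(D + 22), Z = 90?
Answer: 145872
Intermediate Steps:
h(D) = 2*D*(22 + D) (h(D) = (2*D)*(22 + D) = 2*D*(22 + D))
R*(Z + h(22)) = 72*(90 + 2*22*(22 + 22)) = 72*(90 + 2*22*44) = 72*(90 + 1936) = 72*2026 = 145872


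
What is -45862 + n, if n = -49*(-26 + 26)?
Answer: -45862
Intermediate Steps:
n = 0 (n = -49*0 = 0)
-45862 + n = -45862 + 0 = -45862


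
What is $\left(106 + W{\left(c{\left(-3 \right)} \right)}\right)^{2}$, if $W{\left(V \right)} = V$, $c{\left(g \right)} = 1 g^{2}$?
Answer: $13225$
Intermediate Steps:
$c{\left(g \right)} = g^{2}$
$\left(106 + W{\left(c{\left(-3 \right)} \right)}\right)^{2} = \left(106 + \left(-3\right)^{2}\right)^{2} = \left(106 + 9\right)^{2} = 115^{2} = 13225$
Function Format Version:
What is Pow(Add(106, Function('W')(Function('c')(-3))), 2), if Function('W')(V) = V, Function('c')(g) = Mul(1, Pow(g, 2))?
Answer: 13225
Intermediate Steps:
Function('c')(g) = Pow(g, 2)
Pow(Add(106, Function('W')(Function('c')(-3))), 2) = Pow(Add(106, Pow(-3, 2)), 2) = Pow(Add(106, 9), 2) = Pow(115, 2) = 13225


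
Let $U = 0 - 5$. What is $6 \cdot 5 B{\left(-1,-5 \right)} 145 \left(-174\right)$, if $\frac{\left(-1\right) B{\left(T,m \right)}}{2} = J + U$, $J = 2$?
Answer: $-4541400$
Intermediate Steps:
$U = -5$
$B{\left(T,m \right)} = 6$ ($B{\left(T,m \right)} = - 2 \left(2 - 5\right) = \left(-2\right) \left(-3\right) = 6$)
$6 \cdot 5 B{\left(-1,-5 \right)} 145 \left(-174\right) = 6 \cdot 5 \cdot 6 \cdot 145 \left(-174\right) = 30 \cdot 6 \cdot 145 \left(-174\right) = 180 \cdot 145 \left(-174\right) = 26100 \left(-174\right) = -4541400$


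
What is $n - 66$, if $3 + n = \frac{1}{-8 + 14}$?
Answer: $- \frac{413}{6} \approx -68.833$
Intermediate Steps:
$n = - \frac{17}{6}$ ($n = -3 + \frac{1}{-8 + 14} = -3 + \frac{1}{6} = - \frac{17}{6} \approx -2.8333$)
$n - 66 = - \frac{17}{6} - 66 = - \frac{413}{6}$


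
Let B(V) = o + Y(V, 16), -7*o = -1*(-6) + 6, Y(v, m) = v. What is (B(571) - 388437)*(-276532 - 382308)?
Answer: 255542764880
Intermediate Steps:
o = -12/7 (o = -(-1*(-6) + 6)/7 = -(6 + 6)/7 = -1/7*12 = -12/7 ≈ -1.7143)
B(V) = -12/7 + V
(B(571) - 388437)*(-276532 - 382308) = ((-12/7 + 571) - 388437)*(-276532 - 382308) = (3985/7 - 388437)*(-658840) = -2715074/7*(-658840) = 255542764880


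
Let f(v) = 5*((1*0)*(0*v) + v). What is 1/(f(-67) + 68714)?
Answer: 1/68379 ≈ 1.4624e-5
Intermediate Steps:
f(v) = 5*v (f(v) = 5*(0*0 + v) = 5*(0 + v) = 5*v)
1/(f(-67) + 68714) = 1/(5*(-67) + 68714) = 1/(-335 + 68714) = 1/68379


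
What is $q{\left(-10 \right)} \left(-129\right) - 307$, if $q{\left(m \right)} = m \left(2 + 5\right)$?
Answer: $8723$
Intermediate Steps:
$q{\left(m \right)} = 7 m$ ($q{\left(m \right)} = m 7 = 7 m$)
$q{\left(-10 \right)} \left(-129\right) - 307 = 7 \left(-10\right) \left(-129\right) - 307 = \left(-70\right) \left(-129\right) - 307 = 9030 - 307 = 8723$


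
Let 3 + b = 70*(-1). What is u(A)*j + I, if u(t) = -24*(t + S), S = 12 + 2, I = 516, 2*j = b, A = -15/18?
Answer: 12050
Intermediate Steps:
b = -73 (b = -3 + 70*(-1) = -3 - 70 = -73)
A = -⅚ (A = -15*1/18 = -⅚ ≈ -0.83333)
j = -73/2 (j = (½)*(-73) = -73/2 ≈ -36.500)
S = 14
u(t) = -336 - 24*t (u(t) = -24*(t + 14) = -24*(14 + t) = -336 - 24*t)
u(A)*j + I = (-336 - 24*(-⅚))*(-73/2) + 516 = (-336 + 20)*(-73/2) + 516 = -316*(-73/2) + 516 = 11534 + 516 = 12050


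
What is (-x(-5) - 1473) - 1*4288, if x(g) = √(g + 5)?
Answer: -5761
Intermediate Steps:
x(g) = √(5 + g)
(-x(-5) - 1473) - 1*4288 = (-√(5 - 5) - 1473) - 1*4288 = (-√0 - 1473) - 4288 = (-1*0 - 1473) - 4288 = (0 - 1473) - 4288 = -1473 - 4288 = -5761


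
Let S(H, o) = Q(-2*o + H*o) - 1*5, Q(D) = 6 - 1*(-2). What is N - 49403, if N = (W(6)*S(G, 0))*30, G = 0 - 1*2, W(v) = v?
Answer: -48863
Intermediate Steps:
G = -2 (G = 0 - 2 = -2)
Q(D) = 8 (Q(D) = 6 + 2 = 8)
S(H, o) = 3 (S(H, o) = 8 - 1*5 = 8 - 5 = 3)
N = 540 (N = (6*3)*30 = 18*30 = 540)
N - 49403 = 540 - 49403 = -48863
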